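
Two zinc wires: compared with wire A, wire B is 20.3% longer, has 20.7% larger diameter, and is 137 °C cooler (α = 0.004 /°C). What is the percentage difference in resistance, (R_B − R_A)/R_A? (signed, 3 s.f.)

R ∝ ρL/d² with ρ ∝ (1+αΔT), so R_B/R_A = (1 + 20.3/100) × (1 + 20.7/100)⁻² × (1 − 0.004×137)
= 1.203 × 0.6864 × 0.452 = 0.3732
(R_B − R_A)/R_A = 0.3732 − 1 = -62.7%

-62.7%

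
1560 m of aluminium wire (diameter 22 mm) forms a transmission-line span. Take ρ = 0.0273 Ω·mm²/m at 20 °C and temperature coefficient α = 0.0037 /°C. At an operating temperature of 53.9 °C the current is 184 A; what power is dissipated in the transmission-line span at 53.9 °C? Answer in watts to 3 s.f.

4270 W

ρ = 0.0273 Ω·mm²/m = 2.73×10^-8 Ω·m
A = π(d/2)² = π(1.1000e-02 m)² = 3.801e-04 m²
R₍20₎ = ρL/A = (2.73×10^-8)(1560)/(3.801e-04) = 0.112 Ω
R₍53.9₎ = R₍20₎(1 + αΔT) = 0.112 × (1 + 0.0037×33.9) = 0.1261 Ω
P = I²R = (184)² × 0.1261 = 4270 W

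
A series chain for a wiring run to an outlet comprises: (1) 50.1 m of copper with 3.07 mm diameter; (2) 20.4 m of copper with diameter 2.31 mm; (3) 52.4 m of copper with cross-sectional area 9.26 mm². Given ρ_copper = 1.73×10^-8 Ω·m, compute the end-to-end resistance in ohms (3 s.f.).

Seg 1: A = π(d/2)² = π(1.5350e-03 m)² = 7.402e-06 m²
R_1 = (1.73×10^-8)(50.1)/(7.402e-06) = 0.1171 Ω
Seg 2: A = π(d/2)² = π(1.1550e-03 m)² = 4.191e-06 m²
R_2 = (1.73×10^-8)(20.4)/(4.191e-06) = 0.08421 Ω
Seg 3: A = 9.26 mm² = 9.260e-06 m²
R_3 = (1.73×10^-8)(52.4)/(9.260e-06) = 0.0979 Ω
R_total = R_1 + R_2 + R_3 = 0.299 Ω

0.299 Ω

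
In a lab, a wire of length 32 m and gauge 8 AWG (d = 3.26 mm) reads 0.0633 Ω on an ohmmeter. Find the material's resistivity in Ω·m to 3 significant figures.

A = π(3.26/2 mm)² = π(1.6300e-03 m)² = 8.347e-06 m²
ρ = RA/L = (0.0633)(8.347e-06)/(32) = 1.65×10^-8 Ω·m

1.65×10^-8 Ω·m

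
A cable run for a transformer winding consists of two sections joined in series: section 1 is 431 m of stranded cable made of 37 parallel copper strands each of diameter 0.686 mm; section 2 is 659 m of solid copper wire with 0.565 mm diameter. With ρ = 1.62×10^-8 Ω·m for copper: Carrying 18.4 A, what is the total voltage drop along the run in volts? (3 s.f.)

793 V

Section 1: A_strand = π(3.4300e-04)² = 3.696e-07 m²; R₁ = ρL/(N·A_s) = (1.62×10^-8)(431)/(37×3.696e-07) = 0.5106 Ω
Section 2: A = π(d/2)² = π(2.8250e-04 m)² = 2.507e-07 m²
R₂ = (1.62×10^-8)(659)/(2.507e-07) = 42.58 Ω
R = R₁ + R₂ = 43.09 Ω
V = IR = 18.4 × 43.09 = 793 V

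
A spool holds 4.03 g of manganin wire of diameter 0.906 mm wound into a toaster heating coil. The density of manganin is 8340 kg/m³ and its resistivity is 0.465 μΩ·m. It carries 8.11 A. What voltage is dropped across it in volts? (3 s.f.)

ρ = 0.465 μΩ·m = 4.65×10^-7 Ω·m
A = π(d/2)² = π(4.5300e-04 m)² = 6.4468e-07 m²
L = m/(density·A) = 0.00403/(8340×6.4468e-07) = 0.7495 m
R = ρL/A = (4.65×10^-7)(0.7495)/(6.4468e-07) = 0.5406 Ω
V = IR = 8.11 × 0.5406 = 4.38 V

4.38 V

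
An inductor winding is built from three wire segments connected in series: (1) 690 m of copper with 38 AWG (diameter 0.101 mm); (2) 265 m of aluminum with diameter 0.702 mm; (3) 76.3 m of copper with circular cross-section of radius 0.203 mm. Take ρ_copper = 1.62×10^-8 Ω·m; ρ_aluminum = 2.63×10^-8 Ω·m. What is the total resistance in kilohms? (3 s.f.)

Seg 1: A = π(0.101/2 mm)² = π(5.0500e-05 m)² = 8.012e-09 m²
R_1 = (1.62×10^-8)(690)/(8.012e-09) = 1395 Ω
Seg 2: A = π(d/2)² = π(3.5100e-04 m)² = 3.870e-07 m²
R_2 = (2.63×10^-8)(265)/(3.870e-07) = 18.01 Ω
Seg 3: A = πr² = π(2.0300e-04 m)² = 1.295e-07 m²
R_3 = (1.62×10^-8)(76.3)/(1.295e-07) = 9.548 Ω
R_total = R_1 + R_2 + R_3 = 1.42 kΩ

1.42 kΩ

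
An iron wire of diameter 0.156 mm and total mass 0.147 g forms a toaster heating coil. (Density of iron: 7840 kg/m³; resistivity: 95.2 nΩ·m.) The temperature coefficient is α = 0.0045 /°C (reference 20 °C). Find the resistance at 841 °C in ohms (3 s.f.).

22.9 Ω

ρ = 95.2 nΩ·m = 9.52×10^-8 Ω·m
A = π(d/2)² = π(7.8000e-05 m)² = 1.9113e-08 m²
L = m/(density·A) = 1.470×10^-4/(7840×1.9113e-08) = 0.981 m
R = ρL/A = (9.52×10^-8)(0.981)/(1.9113e-08) = 4.886 Ω
R(841 °C) = 4.886 × (1 + 0.0045×821) = 22.9 Ω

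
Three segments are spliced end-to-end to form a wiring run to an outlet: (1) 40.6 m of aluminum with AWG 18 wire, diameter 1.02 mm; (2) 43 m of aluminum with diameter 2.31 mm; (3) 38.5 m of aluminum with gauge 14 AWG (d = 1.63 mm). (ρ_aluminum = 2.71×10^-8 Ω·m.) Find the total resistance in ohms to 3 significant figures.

Seg 1: A = π(1.02/2 mm)² = π(5.1000e-04 m)² = 8.171e-07 m²
R_1 = (2.71×10^-8)(40.6)/(8.171e-07) = 1.346 Ω
Seg 2: A = π(d/2)² = π(1.1550e-03 m)² = 4.191e-06 m²
R_2 = (2.71×10^-8)(43)/(4.191e-06) = 0.2781 Ω
Seg 3: A = π(1.63/2 mm)² = π(8.1500e-04 m)² = 2.087e-06 m²
R_3 = (2.71×10^-8)(38.5)/(2.087e-06) = 0.5 Ω
R_total = R_1 + R_2 + R_3 = 2.12 Ω

2.12 Ω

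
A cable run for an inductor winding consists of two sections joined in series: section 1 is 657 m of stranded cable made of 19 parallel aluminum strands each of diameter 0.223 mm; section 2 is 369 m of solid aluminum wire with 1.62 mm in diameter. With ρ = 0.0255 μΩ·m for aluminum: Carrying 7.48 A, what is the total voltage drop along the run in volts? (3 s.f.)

203 V

ρ = 0.0255 μΩ·m = 2.55×10^-8 Ω·m
Section 1: A_strand = π(1.1150e-04)² = 3.906e-08 m²; R₁ = ρL/(N·A_s) = (2.55×10^-8)(657)/(19×3.906e-08) = 22.58 Ω
Section 2: A = π(d/2)² = π(8.1000e-04 m)² = 2.061e-06 m²
R₂ = (2.55×10^-8)(369)/(2.061e-06) = 4.565 Ω
R = R₁ + R₂ = 27.14 Ω
V = IR = 7.48 × 27.14 = 203 V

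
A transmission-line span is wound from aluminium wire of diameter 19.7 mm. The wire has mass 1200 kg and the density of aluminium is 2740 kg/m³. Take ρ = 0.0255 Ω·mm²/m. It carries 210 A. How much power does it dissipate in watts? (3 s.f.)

ρ = 0.0255 Ω·mm²/m = 2.55×10^-8 Ω·m
A = π(d/2)² = π(9.8500e-03 m)² = 3.0481e-04 m²
L = m/(density·A) = 1200/(2740×3.0481e-04) = 1437 m
R = ρL/A = (2.55×10^-8)(1437)/(3.0481e-04) = 0.1202 Ω
P = I²R = (210)² × 0.1202 = 5300 W

5300 W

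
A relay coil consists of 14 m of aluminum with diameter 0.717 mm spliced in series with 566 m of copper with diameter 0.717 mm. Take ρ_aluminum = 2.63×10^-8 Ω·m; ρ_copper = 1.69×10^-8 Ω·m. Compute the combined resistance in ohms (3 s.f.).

24.6 Ω

Segment 1: A = π(d/2)² = π(3.5850e-04 m)² = 4.038e-07 m²
R₁ = ρL/A = (2.63×10^-8)(14)/(4.038e-07) = 0.9119 Ω
R₂ = (1.69×10^-8)(566)/(4.038e-07) = 23.69 Ω
R = R₁ + R₂ = 24.6 Ω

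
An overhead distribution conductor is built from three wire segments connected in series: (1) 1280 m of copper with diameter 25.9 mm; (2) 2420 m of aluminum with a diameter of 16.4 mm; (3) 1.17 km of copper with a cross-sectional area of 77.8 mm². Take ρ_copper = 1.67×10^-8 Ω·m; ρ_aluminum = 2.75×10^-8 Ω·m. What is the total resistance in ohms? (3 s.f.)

Seg 1: A = π(d/2)² = π(1.2950e-02 m)² = 5.269e-04 m²
R_1 = (1.67×10^-8)(1280)/(5.269e-04) = 0.04057 Ω
Seg 2: A = π(d/2)² = π(8.2000e-03 m)² = 2.112e-04 m²
R_2 = (2.75×10^-8)(2420)/(2.112e-04) = 0.315 Ω
Seg 3: A = 77.8 mm² = 7.780e-05 m²
R_3 = (1.67×10^-8)(1170)/(7.780e-05) = 0.2511 Ω
R_total = R_1 + R_2 + R_3 = 0.607 Ω

0.607 Ω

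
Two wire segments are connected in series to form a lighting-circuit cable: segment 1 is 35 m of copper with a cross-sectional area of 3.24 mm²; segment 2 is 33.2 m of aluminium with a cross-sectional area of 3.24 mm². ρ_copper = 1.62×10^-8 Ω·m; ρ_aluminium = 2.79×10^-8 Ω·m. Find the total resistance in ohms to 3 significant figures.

Segment 1: A = 3.24 mm² = 3.240e-06 m²
R₁ = ρL/A = (1.62×10^-8)(35)/(3.240e-06) = 0.175 Ω
R₂ = (2.79×10^-8)(33.2)/(3.240e-06) = 0.2859 Ω
R = R₁ + R₂ = 0.461 Ω

0.461 Ω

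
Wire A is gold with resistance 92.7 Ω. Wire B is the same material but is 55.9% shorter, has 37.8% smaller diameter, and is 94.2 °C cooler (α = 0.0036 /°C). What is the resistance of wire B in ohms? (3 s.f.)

R ∝ ρL/d² with ρ ∝ (1+αΔT), so R_B/R_A = (1 − 55.9/100) × (1 − 37.8/100)⁻² × (1 − 0.0036×94.2)
= 0.441 × 2.585 × 0.6609 = 0.7533
R_B = 0.7533 × 92.7 = 69.8 Ω

69.8 Ω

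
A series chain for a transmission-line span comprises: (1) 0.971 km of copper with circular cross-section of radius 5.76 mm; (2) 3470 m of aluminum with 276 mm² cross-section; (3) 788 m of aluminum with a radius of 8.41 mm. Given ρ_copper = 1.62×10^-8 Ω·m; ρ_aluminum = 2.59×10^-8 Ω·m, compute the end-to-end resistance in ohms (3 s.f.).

0.568 Ω

Seg 1: A = πr² = π(5.7600e-03 m)² = 1.042e-04 m²
R_1 = (1.62×10^-8)(971)/(1.042e-04) = 0.1509 Ω
Seg 2: A = 276 mm² = 2.760e-04 m²
R_2 = (2.59×10^-8)(3470)/(2.760e-04) = 0.3256 Ω
Seg 3: A = πr² = π(8.4100e-03 m)² = 2.222e-04 m²
R_3 = (2.59×10^-8)(788)/(2.222e-04) = 0.09185 Ω
R_total = R_1 + R_2 + R_3 = 0.568 Ω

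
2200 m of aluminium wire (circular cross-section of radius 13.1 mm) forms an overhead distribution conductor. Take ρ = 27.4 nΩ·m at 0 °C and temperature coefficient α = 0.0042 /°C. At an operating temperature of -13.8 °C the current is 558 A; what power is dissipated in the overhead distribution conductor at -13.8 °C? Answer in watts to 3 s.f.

32800 W

ρ = 27.4 nΩ·m = 2.74×10^-8 Ω·m
A = πr² = π(1.3100e-02 m)² = 5.391e-04 m²
R₍0₎ = ρL/A = (2.74×10^-8)(2200)/(5.391e-04) = 0.1118 Ω
R₍-13.8₎ = R₍0₎(1 + αΔT) = 0.1118 × (1 + 0.0042×-13.8) = 0.1053 Ω
P = I²R = (558)² × 0.1053 = 32800 W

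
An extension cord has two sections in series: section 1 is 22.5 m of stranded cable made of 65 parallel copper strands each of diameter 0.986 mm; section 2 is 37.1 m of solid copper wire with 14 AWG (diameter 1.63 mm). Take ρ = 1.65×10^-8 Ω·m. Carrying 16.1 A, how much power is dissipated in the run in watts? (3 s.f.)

78.0 W

Section 1: A_strand = π(4.9300e-04)² = 7.636e-07 m²; R₁ = ρL/(N·A_s) = (1.65×10^-8)(22.5)/(65×7.636e-07) = 0.00748 Ω
Section 2: A = π(1.63/2 mm)² = π(8.1500e-04 m)² = 2.087e-06 m²
R₂ = (1.65×10^-8)(37.1)/(2.087e-06) = 0.2934 Ω
R = R₁ + R₂ = 0.3008 Ω
P = I²R = (16.1)² × 0.3008 = 78.0 W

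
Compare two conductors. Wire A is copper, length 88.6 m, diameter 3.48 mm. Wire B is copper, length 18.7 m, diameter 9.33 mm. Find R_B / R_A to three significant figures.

0.0294

R ∝ ρL/d², so R_B/R_A = (L_B/L_A) × (d_A/d_B)²
= (18.7/88.6) × (3.48/9.33)² = 0.0294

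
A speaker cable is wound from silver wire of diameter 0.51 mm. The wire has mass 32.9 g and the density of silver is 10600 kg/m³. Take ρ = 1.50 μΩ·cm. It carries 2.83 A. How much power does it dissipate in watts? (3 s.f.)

ρ = 1.50 μΩ·cm = 1.50×10^-8 Ω·m
A = π(d/2)² = π(2.5500e-04 m)² = 2.0428e-07 m²
L = m/(density·A) = 0.0329/(10600×2.0428e-07) = 15.19 m
R = ρL/A = (1.50×10^-8)(15.19)/(2.0428e-07) = 1.116 Ω
P = I²R = (2.83)² × 1.116 = 8.93 W

8.93 W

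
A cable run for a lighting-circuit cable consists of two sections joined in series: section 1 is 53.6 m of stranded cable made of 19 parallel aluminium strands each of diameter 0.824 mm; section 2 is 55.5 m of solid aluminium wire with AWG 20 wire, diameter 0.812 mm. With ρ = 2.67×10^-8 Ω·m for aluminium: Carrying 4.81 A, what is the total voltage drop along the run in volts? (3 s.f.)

14.4 V

Section 1: A_strand = π(4.1200e-04)² = 5.333e-07 m²; R₁ = ρL/(N·A_s) = (2.67×10^-8)(53.6)/(19×5.333e-07) = 0.1412 Ω
Section 2: A = π(0.812/2 mm)² = π(4.0600e-04 m)² = 5.178e-07 m²
R₂ = (2.67×10^-8)(55.5)/(5.178e-07) = 2.862 Ω
R = R₁ + R₂ = 3.003 Ω
V = IR = 4.81 × 3.003 = 14.4 V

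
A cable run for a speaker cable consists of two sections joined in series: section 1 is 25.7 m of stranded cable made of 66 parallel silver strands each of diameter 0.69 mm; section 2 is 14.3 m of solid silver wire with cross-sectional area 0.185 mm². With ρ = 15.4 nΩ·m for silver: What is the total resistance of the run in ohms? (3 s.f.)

ρ = 15.4 nΩ·m = 1.54×10^-8 Ω·m
Section 1: A_strand = π(3.4500e-04)² = 3.739e-07 m²; R₁ = ρL/(N·A_s) = (1.54×10^-8)(25.7)/(66×3.739e-07) = 0.01604 Ω
Section 2: A = 0.185 mm² = 1.850e-07 m²
R₂ = (1.54×10^-8)(14.3)/(1.850e-07) = 1.19 Ω
R = R₁ + R₂ = 1.21 Ω

1.21 Ω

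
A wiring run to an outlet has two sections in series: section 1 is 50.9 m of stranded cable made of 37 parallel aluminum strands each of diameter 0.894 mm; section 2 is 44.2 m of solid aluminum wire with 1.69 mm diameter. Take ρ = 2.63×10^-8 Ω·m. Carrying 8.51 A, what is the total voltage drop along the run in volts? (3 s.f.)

Section 1: A_strand = π(4.4700e-04)² = 6.277e-07 m²; R₁ = ρL/(N·A_s) = (2.63×10^-8)(50.9)/(37×6.277e-07) = 0.05764 Ω
Section 2: A = π(d/2)² = π(8.4500e-04 m)² = 2.243e-06 m²
R₂ = (2.63×10^-8)(44.2)/(2.243e-06) = 0.5182 Ω
R = R₁ + R₂ = 0.5759 Ω
V = IR = 8.51 × 0.5759 = 4.90 V

4.90 V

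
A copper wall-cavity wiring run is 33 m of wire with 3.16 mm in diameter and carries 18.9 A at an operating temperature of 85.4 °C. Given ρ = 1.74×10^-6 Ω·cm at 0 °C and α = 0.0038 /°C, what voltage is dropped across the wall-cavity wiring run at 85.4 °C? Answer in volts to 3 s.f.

ρ = 1.74×10^-6 Ω·cm = 1.74×10^-8 Ω·m
A = π(d/2)² = π(1.5800e-03 m)² = 7.843e-06 m²
R₍0₎ = ρL/A = (1.74×10^-8)(33)/(7.843e-06) = 0.07321 Ω
R₍85.4₎ = R₍0₎(1 + αΔT) = 0.07321 × (1 + 0.0038×85.4) = 0.09697 Ω
V = IR = 18.9 × 0.09697 = 1.83 V

1.83 V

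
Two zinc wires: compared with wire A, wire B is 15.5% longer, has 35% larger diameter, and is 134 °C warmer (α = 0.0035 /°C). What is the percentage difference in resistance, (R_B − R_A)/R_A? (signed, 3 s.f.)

-6.90%

R ∝ ρL/d² with ρ ∝ (1+αΔT), so R_B/R_A = (1 + 15.5/100) × (1 + 35/100)⁻² × (1 + 0.0035×134)
= 1.155 × 0.5487 × 1.469 = 0.931
(R_B − R_A)/R_A = 0.931 − 1 = -6.90%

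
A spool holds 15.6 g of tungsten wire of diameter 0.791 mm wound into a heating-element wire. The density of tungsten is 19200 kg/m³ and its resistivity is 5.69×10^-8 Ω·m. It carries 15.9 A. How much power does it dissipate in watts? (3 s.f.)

48.4 W

A = π(d/2)² = π(3.9550e-04 m)² = 4.9141e-07 m²
L = m/(density·A) = 0.0156/(19200×4.9141e-07) = 1.653 m
R = ρL/A = (5.69×10^-8)(1.653)/(4.9141e-07) = 0.1914 Ω
P = I²R = (15.9)² × 0.1914 = 48.4 W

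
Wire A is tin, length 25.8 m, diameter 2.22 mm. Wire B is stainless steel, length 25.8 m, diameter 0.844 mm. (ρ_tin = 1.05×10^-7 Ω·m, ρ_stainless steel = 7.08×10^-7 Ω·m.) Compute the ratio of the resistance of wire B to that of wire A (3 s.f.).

R ∝ ρL/d², so R_B/R_A = (ρ_B/ρ_A) × (d_A/d_B)²
= (7.08×10^-7/1.05×10^-7) × (2.22/0.844)² = 46.7

46.7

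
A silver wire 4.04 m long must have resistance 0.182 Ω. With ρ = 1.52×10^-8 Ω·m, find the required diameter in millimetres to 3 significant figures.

A = ρL/R = (1.52×10^-8)(4.04)/(0.182) = 3.374e-07 m²
d = 2√(A/π) = 6.554e-04 m = 0.655 mm

0.655 mm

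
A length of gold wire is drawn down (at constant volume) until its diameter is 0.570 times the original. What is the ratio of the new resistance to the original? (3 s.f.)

9.47

Volume constant ⇒ L' = L/r² with r = 0.57. R' = ρL'/A' = ρ(L/r²)/(πr²d₀²/4) = R/r⁴.
Factor = 9.47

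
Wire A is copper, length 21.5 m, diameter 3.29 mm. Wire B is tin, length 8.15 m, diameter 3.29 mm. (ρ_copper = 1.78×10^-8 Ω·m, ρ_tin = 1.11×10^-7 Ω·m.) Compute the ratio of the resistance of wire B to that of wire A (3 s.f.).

2.36

R ∝ ρL/d², so R_B/R_A = (ρ_B/ρ_A) × (L_B/L_A)
= (1.11×10^-7/1.78×10^-8) × (8.15/21.5) = 2.36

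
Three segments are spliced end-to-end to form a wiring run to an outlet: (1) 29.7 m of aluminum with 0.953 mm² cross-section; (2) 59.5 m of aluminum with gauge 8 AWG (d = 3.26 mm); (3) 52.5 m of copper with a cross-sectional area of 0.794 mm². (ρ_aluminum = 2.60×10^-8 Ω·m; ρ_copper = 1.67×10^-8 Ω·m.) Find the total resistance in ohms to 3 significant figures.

2.10 Ω

Seg 1: A = 0.953 mm² = 9.530e-07 m²
R_1 = (2.60×10^-8)(29.7)/(9.530e-07) = 0.8103 Ω
Seg 2: A = π(3.26/2 mm)² = π(1.6300e-03 m)² = 8.347e-06 m²
R_2 = (2.60×10^-8)(59.5)/(8.347e-06) = 0.1853 Ω
Seg 3: A = 0.794 mm² = 7.940e-07 m²
R_3 = (1.67×10^-8)(52.5)/(7.940e-07) = 1.104 Ω
R_total = R_1 + R_2 + R_3 = 2.10 Ω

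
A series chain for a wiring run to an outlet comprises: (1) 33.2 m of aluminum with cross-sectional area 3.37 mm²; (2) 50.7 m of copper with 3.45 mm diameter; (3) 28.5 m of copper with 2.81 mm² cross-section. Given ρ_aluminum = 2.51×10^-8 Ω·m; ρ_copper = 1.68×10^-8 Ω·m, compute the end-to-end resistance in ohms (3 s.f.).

Seg 1: A = 3.37 mm² = 3.370e-06 m²
R_1 = (2.51×10^-8)(33.2)/(3.370e-06) = 0.2473 Ω
Seg 2: A = π(d/2)² = π(1.7250e-03 m)² = 9.348e-06 m²
R_2 = (1.68×10^-8)(50.7)/(9.348e-06) = 0.09111 Ω
Seg 3: A = 2.81 mm² = 2.810e-06 m²
R_3 = (1.68×10^-8)(28.5)/(2.810e-06) = 0.1704 Ω
R_total = R_1 + R_2 + R_3 = 0.509 Ω

0.509 Ω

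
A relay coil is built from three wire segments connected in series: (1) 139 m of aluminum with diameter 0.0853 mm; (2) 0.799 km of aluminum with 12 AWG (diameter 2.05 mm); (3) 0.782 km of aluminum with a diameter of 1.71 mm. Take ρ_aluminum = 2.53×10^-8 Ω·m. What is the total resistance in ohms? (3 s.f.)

Seg 1: A = π(d/2)² = π(4.2650e-05 m)² = 5.715e-09 m²
R_1 = (2.53×10^-8)(139)/(5.715e-09) = 615.4 Ω
Seg 2: A = π(2.05/2 mm)² = π(1.0250e-03 m)² = 3.301e-06 m²
R_2 = (2.53×10^-8)(799)/(3.301e-06) = 6.124 Ω
Seg 3: A = π(d/2)² = π(8.5500e-04 m)² = 2.297e-06 m²
R_3 = (2.53×10^-8)(782)/(2.297e-06) = 8.615 Ω
R_total = R_1 + R_2 + R_3 = 630 Ω

630 Ω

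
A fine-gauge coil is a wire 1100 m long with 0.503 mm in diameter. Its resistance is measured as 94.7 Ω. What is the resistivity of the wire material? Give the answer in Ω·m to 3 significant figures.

1.71×10^-8 Ω·m

A = π(d/2)² = π(2.5150e-04 m)² = 1.987e-07 m²
ρ = RA/L = (94.7)(1.987e-07)/(1100) = 1.71×10^-8 Ω·m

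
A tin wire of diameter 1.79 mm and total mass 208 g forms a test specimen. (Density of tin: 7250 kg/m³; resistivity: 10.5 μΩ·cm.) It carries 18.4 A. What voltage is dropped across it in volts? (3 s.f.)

ρ = 10.5 μΩ·cm = 1.05×10^-7 Ω·m
A = π(d/2)² = π(8.9500e-04 m)² = 2.5165e-06 m²
L = m/(density·A) = 0.208/(7250×2.5165e-06) = 11.4 m
R = ρL/A = (1.05×10^-7)(11.4)/(2.5165e-06) = 0.4757 Ω
V = IR = 18.4 × 0.4757 = 8.75 V

8.75 V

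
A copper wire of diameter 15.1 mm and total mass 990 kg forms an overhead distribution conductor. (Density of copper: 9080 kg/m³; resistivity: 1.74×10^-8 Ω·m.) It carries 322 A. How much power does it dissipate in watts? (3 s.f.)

6130 W

A = π(d/2)² = π(7.5500e-03 m)² = 1.7908e-04 m²
L = m/(density·A) = 990/(9080×1.7908e-04) = 608.8 m
R = ρL/A = (1.74×10^-8)(608.8)/(1.7908e-04) = 0.05916 Ω
P = I²R = (322)² × 0.05916 = 6130 W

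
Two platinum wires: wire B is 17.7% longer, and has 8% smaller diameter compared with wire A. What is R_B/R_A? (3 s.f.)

R ∝ L/d², so R_B/R_A = (1 + 17.7/100) × (1 − 8/100)⁻²
= 1.177 × 1.181 = 1.39

1.39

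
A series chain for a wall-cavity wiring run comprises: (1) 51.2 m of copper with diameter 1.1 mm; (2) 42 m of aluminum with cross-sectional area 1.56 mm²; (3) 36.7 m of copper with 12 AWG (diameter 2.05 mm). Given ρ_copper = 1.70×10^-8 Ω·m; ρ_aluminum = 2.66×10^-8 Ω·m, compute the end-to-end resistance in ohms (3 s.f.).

Seg 1: A = π(d/2)² = π(5.5000e-04 m)² = 9.503e-07 m²
R_1 = (1.70×10^-8)(51.2)/(9.503e-07) = 0.9159 Ω
Seg 2: A = 1.56 mm² = 1.560e-06 m²
R_2 = (2.66×10^-8)(42)/(1.560e-06) = 0.7162 Ω
Seg 3: A = π(2.05/2 mm)² = π(1.0250e-03 m)² = 3.301e-06 m²
R_3 = (1.70×10^-8)(36.7)/(3.301e-06) = 0.189 Ω
R_total = R_1 + R_2 + R_3 = 1.82 Ω

1.82 Ω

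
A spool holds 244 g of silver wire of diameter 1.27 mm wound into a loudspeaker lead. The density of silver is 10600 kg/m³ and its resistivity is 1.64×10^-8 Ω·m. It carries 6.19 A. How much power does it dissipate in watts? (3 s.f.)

A = π(d/2)² = π(6.3500e-04 m)² = 1.2668e-06 m²
L = m/(density·A) = 0.244/(10600×1.2668e-06) = 18.17 m
R = ρL/A = (1.64×10^-8)(18.17)/(1.2668e-06) = 0.2353 Ω
P = I²R = (6.19)² × 0.2353 = 9.01 W

9.01 W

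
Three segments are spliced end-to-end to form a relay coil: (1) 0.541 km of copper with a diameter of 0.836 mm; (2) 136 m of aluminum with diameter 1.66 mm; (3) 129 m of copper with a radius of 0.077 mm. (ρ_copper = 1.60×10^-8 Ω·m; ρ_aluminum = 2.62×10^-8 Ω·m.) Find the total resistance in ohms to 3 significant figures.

128 Ω

Seg 1: A = π(d/2)² = π(4.1800e-04 m)² = 5.489e-07 m²
R_1 = (1.60×10^-8)(541)/(5.489e-07) = 15.77 Ω
Seg 2: A = π(d/2)² = π(8.3000e-04 m)² = 2.164e-06 m²
R_2 = (2.62×10^-8)(136)/(2.164e-06) = 1.646 Ω
Seg 3: A = πr² = π(7.7000e-05 m)² = 1.863e-08 m²
R_3 = (1.60×10^-8)(129)/(1.863e-08) = 110.8 Ω
R_total = R_1 + R_2 + R_3 = 128 Ω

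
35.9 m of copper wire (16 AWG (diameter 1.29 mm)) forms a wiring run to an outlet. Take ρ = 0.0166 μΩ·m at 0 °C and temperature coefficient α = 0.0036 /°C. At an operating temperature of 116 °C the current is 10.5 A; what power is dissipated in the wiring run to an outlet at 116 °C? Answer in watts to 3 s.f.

71.3 W

ρ = 0.0166 μΩ·m = 1.66×10^-8 Ω·m
A = π(1.29/2 mm)² = π(6.4500e-04 m)² = 1.307e-06 m²
R₍0₎ = ρL/A = (1.66×10^-8)(35.9)/(1.307e-06) = 0.456 Ω
R₍116₎ = R₍0₎(1 + αΔT) = 0.456 × (1 + 0.0036×116) = 0.6464 Ω
P = I²R = (10.5)² × 0.6464 = 71.3 W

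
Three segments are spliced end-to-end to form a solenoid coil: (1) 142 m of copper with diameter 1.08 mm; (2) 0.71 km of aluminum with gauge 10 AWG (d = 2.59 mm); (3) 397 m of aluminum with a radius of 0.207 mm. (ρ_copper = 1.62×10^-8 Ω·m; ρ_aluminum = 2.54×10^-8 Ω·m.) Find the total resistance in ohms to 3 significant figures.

80.8 Ω

Seg 1: A = π(d/2)² = π(5.4000e-04 m)² = 9.161e-07 m²
R_1 = (1.62×10^-8)(142)/(9.161e-07) = 2.511 Ω
Seg 2: A = π(2.59/2 mm)² = π(1.2950e-03 m)² = 5.269e-06 m²
R_2 = (2.54×10^-8)(710)/(5.269e-06) = 3.423 Ω
Seg 3: A = πr² = π(2.0700e-04 m)² = 1.346e-07 m²
R_3 = (2.54×10^-8)(397)/(1.346e-07) = 74.91 Ω
R_total = R_1 + R_2 + R_3 = 80.8 Ω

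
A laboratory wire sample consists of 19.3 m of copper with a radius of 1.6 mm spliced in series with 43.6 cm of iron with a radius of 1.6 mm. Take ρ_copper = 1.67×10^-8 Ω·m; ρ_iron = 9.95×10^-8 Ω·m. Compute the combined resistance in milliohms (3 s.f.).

Segment 1: A = πr² = π(1.6000e-03 m)² = 8.042e-06 m²
R₁ = ρL/A = (1.67×10^-8)(19.3)/(8.042e-06) = 0.04008 Ω
R₂ = (9.95×10^-8)(0.436)/(8.042e-06) = 0.005394 Ω
R = R₁ + R₂ = 45.5 mΩ

45.5 mΩ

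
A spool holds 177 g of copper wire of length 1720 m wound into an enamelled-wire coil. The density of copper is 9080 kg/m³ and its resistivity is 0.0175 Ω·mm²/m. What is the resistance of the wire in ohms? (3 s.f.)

2660 Ω

ρ = 0.0175 Ω·mm²/m = 1.75×10^-8 Ω·m
A = m/(density·L) = 0.177/(9080×1720) = 1.1333e-08 m²
R = ρL/A = (1.75×10^-8)(1720)/(1.1333e-08) = 2660 Ω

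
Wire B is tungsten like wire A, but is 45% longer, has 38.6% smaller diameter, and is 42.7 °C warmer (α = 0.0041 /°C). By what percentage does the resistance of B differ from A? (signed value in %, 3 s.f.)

352%

R ∝ ρL/d² with ρ ∝ (1+αΔT), so R_B/R_A = (1 + 45/100) × (1 − 38.6/100)⁻² × (1 + 0.0041×42.7)
= 1.45 × 2.652 × 1.175 = 4.519
(R_B − R_A)/R_A = 4.519 − 1 = 352%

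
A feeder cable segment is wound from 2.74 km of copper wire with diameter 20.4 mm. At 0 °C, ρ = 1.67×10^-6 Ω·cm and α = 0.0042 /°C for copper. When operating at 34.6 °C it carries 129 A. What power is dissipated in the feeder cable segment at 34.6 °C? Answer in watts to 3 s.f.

ρ = 1.67×10^-6 Ω·cm = 1.67×10^-8 Ω·m
A = π(d/2)² = π(1.0200e-02 m)² = 3.269e-04 m²
R₍0₎ = ρL/A = (1.67×10^-8)(2740)/(3.269e-04) = 0.14 Ω
R₍34.6₎ = R₍0₎(1 + αΔT) = 0.14 × (1 + 0.0042×34.6) = 0.1603 Ω
P = I²R = (129)² × 0.1603 = 2670 W

2670 W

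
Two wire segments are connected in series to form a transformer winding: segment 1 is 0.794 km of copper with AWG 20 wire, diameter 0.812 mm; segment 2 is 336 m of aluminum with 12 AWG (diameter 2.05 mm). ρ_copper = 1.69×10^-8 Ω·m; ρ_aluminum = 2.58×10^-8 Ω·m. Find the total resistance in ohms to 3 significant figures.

Segment 1: A = π(0.812/2 mm)² = π(4.0600e-04 m)² = 5.178e-07 m²
R₁ = ρL/A = (1.69×10^-8)(794)/(5.178e-07) = 25.91 Ω
Segment 2: A = π(2.05/2 mm)² = π(1.0250e-03 m)² = 3.301e-06 m²
R₂ = (2.58×10^-8)(336)/(3.301e-06) = 2.626 Ω
R = R₁ + R₂ = 28.5 Ω

28.5 Ω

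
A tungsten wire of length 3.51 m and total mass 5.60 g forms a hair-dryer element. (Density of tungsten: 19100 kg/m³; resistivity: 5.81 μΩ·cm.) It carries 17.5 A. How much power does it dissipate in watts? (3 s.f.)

ρ = 5.81 μΩ·cm = 5.81×10^-8 Ω·m
A = m/(density·L) = 0.0056/(19100×3.51) = 8.3531e-08 m²
R = ρL/A = (5.81×10^-8)(3.51)/(8.3531e-08) = 2.441 Ω
P = I²R = (17.5)² × 2.441 = 748 W

748 W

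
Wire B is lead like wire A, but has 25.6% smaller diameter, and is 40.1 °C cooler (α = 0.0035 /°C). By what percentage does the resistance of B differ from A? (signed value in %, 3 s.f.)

R ∝ ρL/d² with ρ ∝ (1+αΔT), so R_B/R_A = (1 − 25.6/100)⁻² × (1 − 0.0035×40.1)
= 1.807 × 0.8597 = 1.553
(R_B − R_A)/R_A = 1.553 − 1 = 55.3%

55.3%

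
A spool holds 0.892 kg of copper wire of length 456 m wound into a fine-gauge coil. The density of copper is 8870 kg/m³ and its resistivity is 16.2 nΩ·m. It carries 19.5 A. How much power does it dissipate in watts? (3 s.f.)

ρ = 16.2 nΩ·m = 1.62×10^-8 Ω·m
A = m/(density·L) = 0.892/(8870×456) = 2.2053e-07 m²
R = ρL/A = (1.62×10^-8)(456)/(2.2053e-07) = 33.5 Ω
P = I²R = (19.5)² × 33.5 = 12700 W

12700 W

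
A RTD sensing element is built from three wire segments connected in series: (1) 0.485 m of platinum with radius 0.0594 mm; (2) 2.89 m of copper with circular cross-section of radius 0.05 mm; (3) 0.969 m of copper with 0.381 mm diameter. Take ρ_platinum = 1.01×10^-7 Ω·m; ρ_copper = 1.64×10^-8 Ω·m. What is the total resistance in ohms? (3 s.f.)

10.6 Ω

Seg 1: A = πr² = π(5.9400e-05 m)² = 1.108e-08 m²
R_1 = (1.01×10^-7)(0.485)/(1.108e-08) = 4.419 Ω
Seg 2: A = πr² = π(5.0000e-05 m)² = 7.854e-09 m²
R_2 = (1.64×10^-8)(2.89)/(7.854e-09) = 6.035 Ω
Seg 3: A = π(d/2)² = π(1.9050e-04 m)² = 1.140e-07 m²
R_3 = (1.64×10^-8)(0.969)/(1.140e-07) = 0.1394 Ω
R_total = R_1 + R_2 + R_3 = 10.6 Ω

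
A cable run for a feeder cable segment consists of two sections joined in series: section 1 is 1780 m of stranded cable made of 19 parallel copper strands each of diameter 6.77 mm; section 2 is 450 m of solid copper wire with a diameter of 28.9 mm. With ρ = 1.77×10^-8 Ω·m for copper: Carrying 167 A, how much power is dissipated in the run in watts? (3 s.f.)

1620 W

Section 1: A_strand = π(3.3850e-03)² = 3.600e-05 m²; R₁ = ρL/(N·A_s) = (1.77×10^-8)(1780)/(19×3.600e-05) = 0.04607 Ω
Section 2: A = π(d/2)² = π(1.4450e-02 m)² = 6.560e-04 m²
R₂ = (1.77×10^-8)(450)/(6.560e-04) = 0.01214 Ω
R = R₁ + R₂ = 0.05821 Ω
P = I²R = (167)² × 0.05821 = 1620 W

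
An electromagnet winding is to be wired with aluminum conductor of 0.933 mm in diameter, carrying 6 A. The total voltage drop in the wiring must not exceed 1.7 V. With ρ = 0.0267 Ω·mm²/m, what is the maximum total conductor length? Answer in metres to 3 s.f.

7.26 m

ρ = 0.0267 Ω·mm²/m = 2.67×10^-8 Ω·m
A = π(d/2)² = π(4.6650e-04 m)² = 6.837e-07 m²
L_max = V_max·A/(1·ρI) = (1.7)(6.837e-07)/(2.67×10^-8×6) = 7.26 m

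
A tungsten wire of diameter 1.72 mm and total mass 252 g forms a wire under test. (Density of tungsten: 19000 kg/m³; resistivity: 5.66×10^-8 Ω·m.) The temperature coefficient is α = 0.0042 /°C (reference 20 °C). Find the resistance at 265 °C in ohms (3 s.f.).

0.282 Ω

A = π(d/2)² = π(8.6000e-04 m)² = 2.3235e-06 m²
L = m/(density·A) = 0.252/(19000×2.3235e-06) = 5.708 m
R = ρL/A = (5.66×10^-8)(5.708)/(2.3235e-06) = 0.139 Ω
R(265 °C) = 0.139 × (1 + 0.0042×245) = 0.282 Ω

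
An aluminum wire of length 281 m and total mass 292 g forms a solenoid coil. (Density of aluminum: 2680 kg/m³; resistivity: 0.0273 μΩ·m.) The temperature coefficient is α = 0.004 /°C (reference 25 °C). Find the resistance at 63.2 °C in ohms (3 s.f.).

22.8 Ω

ρ = 0.0273 μΩ·m = 2.73×10^-8 Ω·m
A = m/(density·L) = 0.292/(2680×281) = 3.8774e-07 m²
R = ρL/A = (2.73×10^-8)(281)/(3.8774e-07) = 19.78 Ω
R(63.2 °C) = 19.78 × (1 + 0.004×38.2) = 22.8 Ω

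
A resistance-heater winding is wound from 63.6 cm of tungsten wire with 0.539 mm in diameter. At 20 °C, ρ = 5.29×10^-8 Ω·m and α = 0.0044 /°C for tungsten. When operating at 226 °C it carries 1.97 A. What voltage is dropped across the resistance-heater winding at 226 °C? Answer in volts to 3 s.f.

A = π(d/2)² = π(2.6950e-04 m)² = 2.282e-07 m²
R₍20₎ = ρL/A = (5.29×10^-8)(0.636)/(2.282e-07) = 0.1475 Ω
R₍226₎ = R₍20₎(1 + αΔT) = 0.1475 × (1 + 0.0044×206) = 0.2811 Ω
V = IR = 1.97 × 0.2811 = 0.554 V

0.554 V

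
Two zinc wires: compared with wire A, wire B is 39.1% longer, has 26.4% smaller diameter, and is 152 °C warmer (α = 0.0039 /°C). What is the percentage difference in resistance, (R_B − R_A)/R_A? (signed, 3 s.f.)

R ∝ ρL/d² with ρ ∝ (1+αΔT), so R_B/R_A = (1 + 39.1/100) × (1 − 26.4/100)⁻² × (1 + 0.0039×152)
= 1.391 × 1.846 × 1.593 = 4.09
(R_B − R_A)/R_A = 4.09 − 1 = 309%

309%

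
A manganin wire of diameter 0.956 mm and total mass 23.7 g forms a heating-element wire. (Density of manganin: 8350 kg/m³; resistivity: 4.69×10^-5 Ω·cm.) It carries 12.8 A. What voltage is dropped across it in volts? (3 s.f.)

ρ = 4.69×10^-5 Ω·cm = 4.69×10^-7 Ω·m
A = π(d/2)² = π(4.7800e-04 m)² = 7.1780e-07 m²
L = m/(density·A) = 0.0237/(8350×7.1780e-07) = 3.954 m
R = ρL/A = (4.69×10^-7)(3.954)/(7.1780e-07) = 2.584 Ω
V = IR = 12.8 × 2.584 = 33.1 V

33.1 V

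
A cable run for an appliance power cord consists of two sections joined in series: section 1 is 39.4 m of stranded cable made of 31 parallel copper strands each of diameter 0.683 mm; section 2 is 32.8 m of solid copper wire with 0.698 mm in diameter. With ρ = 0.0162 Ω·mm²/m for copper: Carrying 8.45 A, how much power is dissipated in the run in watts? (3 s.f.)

ρ = 0.0162 Ω·mm²/m = 1.62×10^-8 Ω·m
Section 1: A_strand = π(3.4150e-04)² = 3.664e-07 m²; R₁ = ρL/(N·A_s) = (1.62×10^-8)(39.4)/(31×3.664e-07) = 0.0562 Ω
Section 2: A = π(d/2)² = π(3.4900e-04 m)² = 3.826e-07 m²
R₂ = (1.62×10^-8)(32.8)/(3.826e-07) = 1.389 Ω
R = R₁ + R₂ = 1.445 Ω
P = I²R = (8.45)² × 1.445 = 103 W

103 W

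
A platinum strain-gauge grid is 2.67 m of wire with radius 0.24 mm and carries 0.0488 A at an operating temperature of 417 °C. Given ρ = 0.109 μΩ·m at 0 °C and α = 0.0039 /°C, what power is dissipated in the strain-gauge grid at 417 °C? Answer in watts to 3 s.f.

ρ = 0.109 μΩ·m = 1.09×10^-7 Ω·m
A = πr² = π(2.4000e-04 m)² = 1.810e-07 m²
R₍0₎ = ρL/A = (1.09×10^-7)(2.67)/(1.810e-07) = 1.608 Ω
R₍417₎ = R₍0₎(1 + αΔT) = 1.608 × (1 + 0.0039×417) = 4.224 Ω
P = I²R = (0.0488)² × 4.224 = 0.0101 W

0.0101 W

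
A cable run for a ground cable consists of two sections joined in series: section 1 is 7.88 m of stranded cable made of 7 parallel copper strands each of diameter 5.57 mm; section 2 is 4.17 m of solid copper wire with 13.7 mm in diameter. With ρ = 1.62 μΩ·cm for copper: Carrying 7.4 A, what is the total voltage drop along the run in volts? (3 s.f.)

ρ = 1.62 μΩ·cm = 1.62×10^-8 Ω·m
Section 1: A_strand = π(2.7850e-03)² = 2.437e-05 m²; R₁ = ρL/(N·A_s) = (1.62×10^-8)(7.88)/(7×2.437e-05) = 7.484×10^-4 Ω
Section 2: A = π(d/2)² = π(6.8500e-03 m)² = 1.474e-04 m²
R₂ = (1.62×10^-8)(4.17)/(1.474e-04) = 4.583×10^-4 Ω
R = R₁ + R₂ = 0.001207 Ω
V = IR = 7.4 × 0.001207 = 0.00893 V

0.00893 V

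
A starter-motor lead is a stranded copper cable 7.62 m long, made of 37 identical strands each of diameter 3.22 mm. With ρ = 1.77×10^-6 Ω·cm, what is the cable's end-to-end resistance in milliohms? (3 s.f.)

ρ = 1.77×10^-6 Ω·cm = 1.77×10^-8 Ω·m
A_strand = π(1.6100e-03 m)² = 8.143e-06 m²
R_strand = ρL/A = (1.77×10^-8)(7.62)/(8.143e-06) = 0.01656 Ω
R_total = R_strand/N = 0.01656/37 = 0.448 mΩ

0.448 mΩ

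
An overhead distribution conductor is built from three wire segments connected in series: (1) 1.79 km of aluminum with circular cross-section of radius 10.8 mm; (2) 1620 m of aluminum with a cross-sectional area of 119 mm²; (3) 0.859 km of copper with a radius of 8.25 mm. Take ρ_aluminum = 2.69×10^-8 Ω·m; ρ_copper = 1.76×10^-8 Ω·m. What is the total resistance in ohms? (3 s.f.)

0.568 Ω

Seg 1: A = πr² = π(1.0800e-02 m)² = 3.664e-04 m²
R_1 = (2.69×10^-8)(1790)/(3.664e-04) = 0.1314 Ω
Seg 2: A = 119 mm² = 1.190e-04 m²
R_2 = (2.69×10^-8)(1620)/(1.190e-04) = 0.3662 Ω
Seg 3: A = πr² = π(8.2500e-03 m)² = 2.138e-04 m²
R_3 = (1.76×10^-8)(859)/(2.138e-04) = 0.0707 Ω
R_total = R_1 + R_2 + R_3 = 0.568 Ω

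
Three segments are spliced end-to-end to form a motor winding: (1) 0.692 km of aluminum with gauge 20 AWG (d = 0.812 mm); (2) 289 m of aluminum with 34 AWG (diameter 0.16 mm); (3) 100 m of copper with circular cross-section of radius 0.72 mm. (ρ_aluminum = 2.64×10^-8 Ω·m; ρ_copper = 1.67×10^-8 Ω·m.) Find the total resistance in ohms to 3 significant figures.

416 Ω

Seg 1: A = π(0.812/2 mm)² = π(4.0600e-04 m)² = 5.178e-07 m²
R_1 = (2.64×10^-8)(692)/(5.178e-07) = 35.28 Ω
Seg 2: A = π(0.16/2 mm)² = π(8.0000e-05 m)² = 2.011e-08 m²
R_2 = (2.64×10^-8)(289)/(2.011e-08) = 379.5 Ω
Seg 3: A = πr² = π(7.2000e-04 m)² = 1.629e-06 m²
R_3 = (1.67×10^-8)(100)/(1.629e-06) = 1.025 Ω
R_total = R_1 + R_2 + R_3 = 416 Ω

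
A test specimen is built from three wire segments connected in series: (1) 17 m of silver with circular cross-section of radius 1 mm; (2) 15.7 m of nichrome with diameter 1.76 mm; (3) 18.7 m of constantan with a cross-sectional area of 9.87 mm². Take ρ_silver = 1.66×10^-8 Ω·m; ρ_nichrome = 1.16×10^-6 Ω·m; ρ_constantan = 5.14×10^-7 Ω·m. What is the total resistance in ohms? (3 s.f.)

8.55 Ω

Seg 1: A = πr² = π(1.0000e-03 m)² = 3.142e-06 m²
R_1 = (1.66×10^-8)(17)/(3.142e-06) = 0.08983 Ω
Seg 2: A = π(d/2)² = π(8.8000e-04 m)² = 2.433e-06 m²
R_2 = (1.16×10^-6)(15.7)/(2.433e-06) = 7.486 Ω
Seg 3: A = 9.87 mm² = 9.870e-06 m²
R_3 = (5.14×10^-7)(18.7)/(9.870e-06) = 0.9738 Ω
R_total = R_1 + R_2 + R_3 = 8.55 Ω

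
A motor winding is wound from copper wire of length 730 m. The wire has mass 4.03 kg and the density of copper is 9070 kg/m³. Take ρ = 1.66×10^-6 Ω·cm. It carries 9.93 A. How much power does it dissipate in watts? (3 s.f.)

1960 W

ρ = 1.66×10^-6 Ω·cm = 1.66×10^-8 Ω·m
A = m/(density·L) = 4.03/(9070×730) = 6.0866e-07 m²
R = ρL/A = (1.66×10^-8)(730)/(6.0866e-07) = 19.91 Ω
P = I²R = (9.93)² × 19.91 = 1960 W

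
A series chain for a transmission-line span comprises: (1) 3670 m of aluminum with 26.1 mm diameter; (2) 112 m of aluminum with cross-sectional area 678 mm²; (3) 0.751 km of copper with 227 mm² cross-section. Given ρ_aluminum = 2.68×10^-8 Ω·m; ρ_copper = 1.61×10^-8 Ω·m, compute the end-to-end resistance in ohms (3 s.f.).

0.242 Ω

Seg 1: A = π(d/2)² = π(1.3050e-02 m)² = 5.350e-04 m²
R_1 = (2.68×10^-8)(3670)/(5.350e-04) = 0.1838 Ω
Seg 2: A = 678 mm² = 6.780e-04 m²
R_2 = (2.68×10^-8)(112)/(6.780e-04) = 0.004427 Ω
Seg 3: A = 227 mm² = 2.270e-04 m²
R_3 = (1.61×10^-8)(751)/(2.270e-04) = 0.05326 Ω
R_total = R_1 + R_2 + R_3 = 0.242 Ω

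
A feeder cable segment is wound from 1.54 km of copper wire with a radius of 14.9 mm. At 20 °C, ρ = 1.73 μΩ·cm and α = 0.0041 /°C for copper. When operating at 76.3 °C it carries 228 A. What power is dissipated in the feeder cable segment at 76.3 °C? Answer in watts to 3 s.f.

ρ = 1.73 μΩ·cm = 1.73×10^-8 Ω·m
A = πr² = π(1.4900e-02 m)² = 6.975e-04 m²
R₍20₎ = ρL/A = (1.73×10^-8)(1540)/(6.975e-04) = 0.0382 Ω
R₍76.3₎ = R₍20₎(1 + αΔT) = 0.0382 × (1 + 0.0041×56.3) = 0.04702 Ω
P = I²R = (228)² × 0.04702 = 2440 W

2440 W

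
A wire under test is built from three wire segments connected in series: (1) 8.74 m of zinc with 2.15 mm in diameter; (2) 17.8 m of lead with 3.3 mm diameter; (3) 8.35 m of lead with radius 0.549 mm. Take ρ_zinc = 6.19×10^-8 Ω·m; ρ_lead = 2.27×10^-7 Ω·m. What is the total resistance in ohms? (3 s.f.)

2.62 Ω

Seg 1: A = π(d/2)² = π(1.0750e-03 m)² = 3.631e-06 m²
R_1 = (6.19×10^-8)(8.74)/(3.631e-06) = 0.149 Ω
Seg 2: A = π(d/2)² = π(1.6500e-03 m)² = 8.553e-06 m²
R_2 = (2.27×10^-7)(17.8)/(8.553e-06) = 0.4724 Ω
Seg 3: A = πr² = π(5.4900e-04 m)² = 9.469e-07 m²
R_3 = (2.27×10^-7)(8.35)/(9.469e-07) = 2.002 Ω
R_total = R_1 + R_2 + R_3 = 2.62 Ω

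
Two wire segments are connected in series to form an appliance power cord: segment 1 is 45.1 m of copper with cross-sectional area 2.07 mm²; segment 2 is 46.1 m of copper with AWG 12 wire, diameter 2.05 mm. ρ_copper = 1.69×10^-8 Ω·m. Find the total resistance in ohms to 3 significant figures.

0.604 Ω

Segment 1: A = 2.07 mm² = 2.070e-06 m²
R₁ = ρL/A = (1.69×10^-8)(45.1)/(2.070e-06) = 0.3682 Ω
Segment 2: A = π(2.05/2 mm)² = π(1.0250e-03 m)² = 3.301e-06 m²
R₂ = (1.69×10^-8)(46.1)/(3.301e-06) = 0.236 Ω
R = R₁ + R₂ = 0.604 Ω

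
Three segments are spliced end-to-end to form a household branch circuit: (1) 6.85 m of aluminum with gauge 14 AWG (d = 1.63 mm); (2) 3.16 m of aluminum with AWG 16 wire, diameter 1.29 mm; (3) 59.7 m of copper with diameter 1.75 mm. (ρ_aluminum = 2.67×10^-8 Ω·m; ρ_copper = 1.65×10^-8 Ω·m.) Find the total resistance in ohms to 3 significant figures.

Seg 1: A = π(1.63/2 mm)² = π(8.1500e-04 m)² = 2.087e-06 m²
R_1 = (2.67×10^-8)(6.85)/(2.087e-06) = 0.08765 Ω
Seg 2: A = π(1.29/2 mm)² = π(6.4500e-04 m)² = 1.307e-06 m²
R_2 = (2.67×10^-8)(3.16)/(1.307e-06) = 0.06455 Ω
Seg 3: A = π(d/2)² = π(8.7500e-04 m)² = 2.405e-06 m²
R_3 = (1.65×10^-8)(59.7)/(2.405e-06) = 0.4095 Ω
R_total = R_1 + R_2 + R_3 = 0.562 Ω

0.562 Ω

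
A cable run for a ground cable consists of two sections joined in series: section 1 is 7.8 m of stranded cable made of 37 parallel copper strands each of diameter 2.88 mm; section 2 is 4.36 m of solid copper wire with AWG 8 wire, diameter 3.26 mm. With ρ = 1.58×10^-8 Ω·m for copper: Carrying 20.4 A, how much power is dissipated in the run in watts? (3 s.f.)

3.65 W

Section 1: A_strand = π(1.4400e-03)² = 6.514e-06 m²; R₁ = ρL/(N·A_s) = (1.58×10^-8)(7.8)/(37×6.514e-06) = 5.113×10^-4 Ω
Section 2: A = π(3.26/2 mm)² = π(1.6300e-03 m)² = 8.347e-06 m²
R₂ = (1.58×10^-8)(4.36)/(8.347e-06) = 0.008253 Ω
R = R₁ + R₂ = 0.008764 Ω
P = I²R = (20.4)² × 0.008764 = 3.65 W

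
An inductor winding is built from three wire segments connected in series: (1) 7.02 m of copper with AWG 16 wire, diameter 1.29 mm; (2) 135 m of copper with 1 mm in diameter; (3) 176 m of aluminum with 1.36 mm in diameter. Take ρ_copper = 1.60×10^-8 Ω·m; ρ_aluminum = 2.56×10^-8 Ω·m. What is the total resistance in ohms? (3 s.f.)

5.94 Ω

Seg 1: A = π(1.29/2 mm)² = π(6.4500e-04 m)² = 1.307e-06 m²
R_1 = (1.60×10^-8)(7.02)/(1.307e-06) = 0.08594 Ω
Seg 2: A = π(d/2)² = π(5.0000e-04 m)² = 7.854e-07 m²
R_2 = (1.60×10^-8)(135)/(7.854e-07) = 2.75 Ω
Seg 3: A = π(d/2)² = π(6.8000e-04 m)² = 1.453e-06 m²
R_3 = (2.56×10^-8)(176)/(1.453e-06) = 3.102 Ω
R_total = R_1 + R_2 + R_3 = 5.94 Ω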